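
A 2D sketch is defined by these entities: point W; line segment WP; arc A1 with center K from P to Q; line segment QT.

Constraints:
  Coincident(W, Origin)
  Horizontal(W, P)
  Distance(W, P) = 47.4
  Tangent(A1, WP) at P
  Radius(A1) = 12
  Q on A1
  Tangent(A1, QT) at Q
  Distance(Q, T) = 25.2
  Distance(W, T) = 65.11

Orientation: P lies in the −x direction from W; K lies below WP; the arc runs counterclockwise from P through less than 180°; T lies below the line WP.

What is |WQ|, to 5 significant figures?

60.887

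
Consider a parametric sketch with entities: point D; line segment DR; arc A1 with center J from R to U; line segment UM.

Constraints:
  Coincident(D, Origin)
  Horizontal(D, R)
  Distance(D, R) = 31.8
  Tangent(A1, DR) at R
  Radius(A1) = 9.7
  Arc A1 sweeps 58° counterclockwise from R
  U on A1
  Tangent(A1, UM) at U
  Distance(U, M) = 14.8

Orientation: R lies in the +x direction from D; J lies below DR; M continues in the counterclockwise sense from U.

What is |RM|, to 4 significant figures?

23.47

On A1, R sits at bearing 90° from J; a 58° counterclockwise sweep puts U at bearing 148°, so U = J + 9.7·(cos 148°, sin 148°) = (23.57, -4.560). A1 meets UM tangentially, so JU is at right angles to UM, so UM runs along (−sin 148°, cos 148°); with |UM| = 14.8, M = (15.73, -17.11). Then |RM| = |M − R| = 23.47.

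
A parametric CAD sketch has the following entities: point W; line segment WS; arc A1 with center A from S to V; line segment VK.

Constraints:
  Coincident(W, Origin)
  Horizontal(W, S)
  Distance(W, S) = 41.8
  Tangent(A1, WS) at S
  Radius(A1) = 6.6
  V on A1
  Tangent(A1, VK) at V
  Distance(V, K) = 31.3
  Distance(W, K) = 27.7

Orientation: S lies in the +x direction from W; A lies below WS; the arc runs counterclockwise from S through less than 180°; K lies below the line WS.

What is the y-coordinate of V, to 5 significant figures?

-1.8381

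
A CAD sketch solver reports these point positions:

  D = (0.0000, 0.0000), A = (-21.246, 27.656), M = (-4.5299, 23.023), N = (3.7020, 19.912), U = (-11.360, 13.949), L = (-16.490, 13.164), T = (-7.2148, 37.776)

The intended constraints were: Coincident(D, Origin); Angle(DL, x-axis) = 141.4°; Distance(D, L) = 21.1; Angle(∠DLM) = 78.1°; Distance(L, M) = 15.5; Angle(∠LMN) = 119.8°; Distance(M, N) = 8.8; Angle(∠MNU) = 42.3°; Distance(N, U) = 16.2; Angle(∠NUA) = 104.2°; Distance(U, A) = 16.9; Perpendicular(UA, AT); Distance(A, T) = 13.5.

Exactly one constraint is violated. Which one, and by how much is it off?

Distance(A, T) = 13.5 — off by 3.80.

D = (0.00, 0.00) ✓; DL at 141.4° ✓; |DL| = 21.10 ✓; ∠DLM = 78.10° ✓; |LM| = 15.50 ✓; ∠LMN = 119.8° ✓; |MN| = 8.800 ✓; ∠MNU = 42.30° ✓; |NU| = 16.20 ✓; ∠NUA = 104.2° ✓; |UA| = 16.90 ✓; ∠(UA, AT) = 90.00° ✓; |AT| = 17.30 ✗.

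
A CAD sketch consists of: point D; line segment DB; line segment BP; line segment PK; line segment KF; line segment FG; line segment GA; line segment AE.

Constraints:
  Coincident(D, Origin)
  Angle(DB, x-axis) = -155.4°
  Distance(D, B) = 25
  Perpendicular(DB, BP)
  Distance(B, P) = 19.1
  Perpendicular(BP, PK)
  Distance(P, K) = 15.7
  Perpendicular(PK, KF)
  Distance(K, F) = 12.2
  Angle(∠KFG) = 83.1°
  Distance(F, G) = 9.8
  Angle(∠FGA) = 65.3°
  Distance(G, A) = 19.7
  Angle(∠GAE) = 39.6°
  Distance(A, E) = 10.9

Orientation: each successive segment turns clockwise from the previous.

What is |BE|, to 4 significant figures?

22.69

D is at the origin; DB runs at -155.4° with length 25.0, so B = (-22.73, -10.41). DB is perpendicular to BP, so BP runs at 114.6°; with |BP| = 19.1, P = (-30.68, 6.959). BP is perpendicular to PK, so PK runs at 24.60°; with |PK| = 15.7, K = (-16.41, 13.49). The perpendicularity gives KF at right angles to PK, so KF runs at -65.40°; with |KF| = 12.2, F = (-11.33, 2.402). ∠KFG = 83.1° gives FG at -162.3° from the x-axis; with |FG| = 9.8, G = (-20.66, -0.5772). ∠FGA = 65.3° gives GA at 83.00° from the x-axis; with |GA| = 19.7, A = (-18.26, 18.98). ∠GAE = 39.6° gives AE at -57.40° from the x-axis; with |AE| = 10.9, E = (-12.39, 9.793). Then |BE| = |E − B| = 22.69.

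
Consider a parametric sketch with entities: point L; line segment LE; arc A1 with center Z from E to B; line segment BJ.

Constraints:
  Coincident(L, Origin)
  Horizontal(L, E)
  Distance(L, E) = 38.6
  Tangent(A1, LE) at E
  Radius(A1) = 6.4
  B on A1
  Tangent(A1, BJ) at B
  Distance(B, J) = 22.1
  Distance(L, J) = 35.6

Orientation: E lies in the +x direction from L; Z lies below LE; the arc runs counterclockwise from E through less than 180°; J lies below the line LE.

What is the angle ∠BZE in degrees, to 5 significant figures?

70.607°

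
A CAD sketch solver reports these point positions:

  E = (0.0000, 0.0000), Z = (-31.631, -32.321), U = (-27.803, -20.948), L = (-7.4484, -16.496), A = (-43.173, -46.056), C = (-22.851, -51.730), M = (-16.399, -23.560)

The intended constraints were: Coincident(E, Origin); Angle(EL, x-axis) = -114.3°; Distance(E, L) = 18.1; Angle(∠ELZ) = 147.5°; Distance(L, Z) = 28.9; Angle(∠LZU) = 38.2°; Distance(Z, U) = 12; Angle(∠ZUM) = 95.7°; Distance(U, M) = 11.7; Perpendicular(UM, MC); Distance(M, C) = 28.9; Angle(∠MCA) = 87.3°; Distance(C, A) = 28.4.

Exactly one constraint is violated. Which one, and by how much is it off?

Distance(C, A) = 28.4 — off by 7.30.

E = (0.00, 0.00) ✓; EL at -114.3° ✓; |EL| = 18.10 ✓; ∠ELZ = 147.5° ✓; |LZ| = 28.90 ✓; ∠LZU = 38.20° ✓; |ZU| = 12.00 ✓; ∠ZUM = 95.70° ✓; |UM| = 11.70 ✓; ∠(UM, MC) = 90.00° ✓; |MC| = 28.90 ✓; ∠MCA = 87.30° ✓; |CA| = 21.10 ✗.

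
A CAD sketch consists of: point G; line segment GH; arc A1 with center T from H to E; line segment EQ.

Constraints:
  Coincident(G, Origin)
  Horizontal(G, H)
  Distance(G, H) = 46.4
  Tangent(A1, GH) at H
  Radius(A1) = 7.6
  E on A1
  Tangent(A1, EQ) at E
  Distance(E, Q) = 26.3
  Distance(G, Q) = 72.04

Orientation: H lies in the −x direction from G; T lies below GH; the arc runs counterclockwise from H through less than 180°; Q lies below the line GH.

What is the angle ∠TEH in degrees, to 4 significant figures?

62.29°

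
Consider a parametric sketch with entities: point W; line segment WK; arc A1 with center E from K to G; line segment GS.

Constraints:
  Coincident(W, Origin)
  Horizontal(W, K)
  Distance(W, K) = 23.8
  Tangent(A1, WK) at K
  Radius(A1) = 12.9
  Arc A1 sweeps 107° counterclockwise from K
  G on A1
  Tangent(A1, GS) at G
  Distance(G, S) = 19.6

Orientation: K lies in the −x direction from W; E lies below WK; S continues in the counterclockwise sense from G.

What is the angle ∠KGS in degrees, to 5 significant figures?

126.50°

On A1, K sits at bearing 90° from E; a 107° counterclockwise sweep puts G at bearing 197°, so G = E + 12.9·(cos 197°, sin 197°) = (-36.136, -16.672). Since A1 is tangent to GS there, EG ⟂ GS, so GS runs along (−sin 197°, cos 197°); with |GS| = 19.6, S = (-30.406, -35.415). Then cos ∠KGS = GK·GS / (|GK||GS|), giving 126.50°.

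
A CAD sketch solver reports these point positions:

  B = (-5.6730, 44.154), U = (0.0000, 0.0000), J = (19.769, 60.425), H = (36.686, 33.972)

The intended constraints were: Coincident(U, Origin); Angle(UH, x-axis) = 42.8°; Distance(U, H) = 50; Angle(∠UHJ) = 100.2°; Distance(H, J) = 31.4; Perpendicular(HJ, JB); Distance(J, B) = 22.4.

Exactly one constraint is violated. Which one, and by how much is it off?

Distance(J, B) = 22.4 — off by 7.80.

U = (0.00, 0.00) ✓; UH at 42.80° ✓; |UH| = 50.00 ✓; ∠UHJ = 100.2° ✓; |HJ| = 31.40 ✓; ∠(HJ, JB) = 90.00° ✓; |JB| = 30.20 ✗.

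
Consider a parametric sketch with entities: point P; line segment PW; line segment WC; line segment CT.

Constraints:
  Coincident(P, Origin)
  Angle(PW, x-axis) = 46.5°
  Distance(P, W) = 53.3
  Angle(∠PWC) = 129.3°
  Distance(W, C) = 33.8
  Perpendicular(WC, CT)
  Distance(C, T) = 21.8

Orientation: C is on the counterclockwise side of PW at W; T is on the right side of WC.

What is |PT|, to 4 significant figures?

92.41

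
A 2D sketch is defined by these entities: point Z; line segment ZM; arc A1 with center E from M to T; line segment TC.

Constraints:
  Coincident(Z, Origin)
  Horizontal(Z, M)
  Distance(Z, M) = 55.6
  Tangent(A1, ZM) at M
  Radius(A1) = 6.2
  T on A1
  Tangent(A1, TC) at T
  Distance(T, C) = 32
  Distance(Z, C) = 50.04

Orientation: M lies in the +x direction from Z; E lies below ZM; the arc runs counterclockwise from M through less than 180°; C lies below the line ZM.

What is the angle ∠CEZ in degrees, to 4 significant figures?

62.43°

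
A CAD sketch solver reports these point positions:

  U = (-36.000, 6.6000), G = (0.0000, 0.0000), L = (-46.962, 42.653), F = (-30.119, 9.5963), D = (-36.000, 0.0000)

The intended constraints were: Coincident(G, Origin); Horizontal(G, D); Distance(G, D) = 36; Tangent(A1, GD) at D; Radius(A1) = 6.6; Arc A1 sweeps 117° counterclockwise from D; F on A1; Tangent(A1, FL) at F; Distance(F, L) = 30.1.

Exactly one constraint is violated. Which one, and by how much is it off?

Distance(F, L) = 30.1 — off by 7.00.

G = (0.00, 0.00) ✓; G.y = 0.00, D.y = 0.00 ✓; |GD| = 36.00 ✓; ∠(UD, DG) = 90.00° ✓; |UD| = 6.600 ✓; bearing(U→F) − bearing(U→D) = 117.0° ✓; |UF| = 6.600 ✓; ∠(UF, FL) = 90.00° ✓; |FL| = 37.10 ✗.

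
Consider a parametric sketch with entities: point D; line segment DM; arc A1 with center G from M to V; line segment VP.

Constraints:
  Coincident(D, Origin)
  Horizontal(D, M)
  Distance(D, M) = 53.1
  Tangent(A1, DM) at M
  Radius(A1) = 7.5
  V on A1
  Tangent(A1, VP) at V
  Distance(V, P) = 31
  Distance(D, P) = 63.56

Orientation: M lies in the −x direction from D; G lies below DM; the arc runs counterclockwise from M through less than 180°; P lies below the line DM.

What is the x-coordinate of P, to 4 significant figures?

-50.00

D is at the origin; D and M share the same y with |DM| = 53.1 and M on the −x side, so M = (-53.10, 0.000). Since A1 is tangent to DM there, GM ⟂ DM, so G = M + (0, -7.5) = (-53.10, -7.500). Since GV ⟂ VP (tangency), |GP| = √(7.5² + 31.0²) = 31.89 regardless of where V sits on A1. So P lies on both circle(D, 63.56) and circle(G, 31.89); the below-DM intersection is P = (-50.00, -39.24). V is the foot of the tangent from P: V = (-60.18, -9.964).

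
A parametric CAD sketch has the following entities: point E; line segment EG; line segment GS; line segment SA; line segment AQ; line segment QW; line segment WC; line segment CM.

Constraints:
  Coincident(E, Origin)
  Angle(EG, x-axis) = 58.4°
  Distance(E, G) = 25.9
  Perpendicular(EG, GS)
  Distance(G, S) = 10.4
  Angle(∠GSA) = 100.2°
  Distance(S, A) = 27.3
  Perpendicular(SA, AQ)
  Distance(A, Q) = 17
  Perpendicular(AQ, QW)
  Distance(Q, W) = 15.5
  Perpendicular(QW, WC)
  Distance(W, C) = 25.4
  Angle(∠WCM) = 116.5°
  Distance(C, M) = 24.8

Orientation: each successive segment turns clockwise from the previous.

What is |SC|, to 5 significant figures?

14.484

E is at the origin; EG runs at 58.4° with length 25.9, so G = (13.571, 22.060). EG is perpendicular to GS, so GS runs at -31.600°; with |GS| = 10.4, S = (22.429, 16.610). ∠GSA = 100.2° gives SA at -111.40° from the x-axis; with |SA| = 27.3, A = (12.468, -8.8075). The perpendicularity gives AQ at right angles to SA, so AQ runs at 158.60°; with |AQ| = 17.0, Q = (-3.3599, -2.6046). The perpendicularity gives QW at right angles to AQ, so QW runs at 68.600°; with |QW| = 15.5, W = (2.2957, 11.827). QW is perpendicular to WC, so WC runs at -21.400°; with |WC| = 25.4, C = (25.945, 2.5589). Then |SC| = |C − S| = 14.484.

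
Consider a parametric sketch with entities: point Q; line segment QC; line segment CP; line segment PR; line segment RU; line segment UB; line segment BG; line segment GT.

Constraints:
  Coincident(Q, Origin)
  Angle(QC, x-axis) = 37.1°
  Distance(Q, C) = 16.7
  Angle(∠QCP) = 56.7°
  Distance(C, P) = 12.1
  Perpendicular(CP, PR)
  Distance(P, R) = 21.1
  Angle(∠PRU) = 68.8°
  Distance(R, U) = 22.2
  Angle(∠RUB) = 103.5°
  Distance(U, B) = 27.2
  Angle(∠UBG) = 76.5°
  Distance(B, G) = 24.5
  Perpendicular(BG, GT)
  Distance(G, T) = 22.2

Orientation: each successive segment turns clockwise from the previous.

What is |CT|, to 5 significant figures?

18.518

∠UBG = 76.5° gives BG at -107.40° from the x-axis; with |BG| = 24.5, G = (19.517, -7.4430). BG ⟂ GT, so GT runs at 162.60°; with |GT| = 22.2, T = (-1.6670, -0.80427). Then |CT| = |T − C| = 18.518.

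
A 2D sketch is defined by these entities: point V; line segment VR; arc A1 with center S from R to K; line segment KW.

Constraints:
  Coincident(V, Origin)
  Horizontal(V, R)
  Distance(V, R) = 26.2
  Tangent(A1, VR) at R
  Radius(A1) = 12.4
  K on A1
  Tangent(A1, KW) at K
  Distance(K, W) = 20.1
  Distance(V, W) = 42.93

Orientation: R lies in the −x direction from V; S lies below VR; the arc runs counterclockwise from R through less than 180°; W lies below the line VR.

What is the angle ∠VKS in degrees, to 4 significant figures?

8.906°

V is at the origin; V and R share the same y with |VR| = 26.2 and R on the −x side, so R = (-26.20, 0.000). Since A1 is tangent to VR there, SR ⟂ VR, so S = R + (0, -12.4) = (-26.20, -12.40). Since SK ⟂ KW (tangency), |SW| = √(12.4² + 20.1²) = 23.62 regardless of where K sits on A1. So W lies on both circle(V, 42.93) and circle(S, 23.62); the below-VR intersection is W = (-23.58, -35.87). K is the foot of the tangent from W: K = (-35.97, -20.04).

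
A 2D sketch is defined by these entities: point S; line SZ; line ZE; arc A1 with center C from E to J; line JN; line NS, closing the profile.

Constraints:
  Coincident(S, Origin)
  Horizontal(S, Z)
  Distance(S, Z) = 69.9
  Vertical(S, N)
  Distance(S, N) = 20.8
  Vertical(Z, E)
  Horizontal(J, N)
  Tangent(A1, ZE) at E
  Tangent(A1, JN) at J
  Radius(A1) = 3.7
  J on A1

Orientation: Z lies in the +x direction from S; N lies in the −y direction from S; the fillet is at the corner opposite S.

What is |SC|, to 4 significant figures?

68.37

S is at the origin; SZ is horizontal with |SZ| = 69.9 and Z on the +x side, so Z = (69.90, 0.000). SN is vertical with |SN| = 20.8 and N on the −y side, so N = (0.000, -20.80). The virtual corner opposite S is at (69.90, -20.80). The tangent condition forces CE to be normal to ZE and since A1 is tangent to JN there, CJ ⟂ JN, with radius 3.7, so the center C sits 3.7 in from both sides at C = (66.20, -17.10). Then |SC| = |C − S| = 68.37.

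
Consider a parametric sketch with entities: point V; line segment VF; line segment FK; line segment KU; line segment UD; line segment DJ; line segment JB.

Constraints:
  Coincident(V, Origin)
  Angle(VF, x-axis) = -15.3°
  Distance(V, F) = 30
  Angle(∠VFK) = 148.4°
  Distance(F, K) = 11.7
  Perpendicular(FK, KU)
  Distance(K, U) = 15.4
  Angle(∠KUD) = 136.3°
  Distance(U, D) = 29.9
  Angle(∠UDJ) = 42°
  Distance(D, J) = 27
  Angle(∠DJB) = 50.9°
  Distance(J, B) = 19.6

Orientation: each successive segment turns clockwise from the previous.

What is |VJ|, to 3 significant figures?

18.3

∠KUD = 136.3° gives UD at 179° from the x-axis; with |UD| = 29.9, D = (-4.21, -26.7). ∠UDJ = 42.0° gives DJ at 41.4° from the x-axis; with |DJ| = 27.0, J = (16.0, -8.81). Then |VJ| = |J − V| = 18.3.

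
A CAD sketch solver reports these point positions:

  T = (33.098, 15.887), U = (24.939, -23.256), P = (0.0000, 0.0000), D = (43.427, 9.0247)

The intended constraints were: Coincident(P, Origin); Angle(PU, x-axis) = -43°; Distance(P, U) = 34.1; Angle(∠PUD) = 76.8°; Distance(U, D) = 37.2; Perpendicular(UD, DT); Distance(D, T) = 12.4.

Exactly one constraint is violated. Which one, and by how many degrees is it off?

Perpendicular(UD, DT) — off by 3.80°.

P = (0.00, 0.00) ✓; PU at -43.00° ✓; |PU| = 34.10 ✓; ∠PUD = 76.80° ✓; |UD| = 37.20 ✓; ∠(UD, DT) = 86.20° ✗; |DT| = 12.40 ✓.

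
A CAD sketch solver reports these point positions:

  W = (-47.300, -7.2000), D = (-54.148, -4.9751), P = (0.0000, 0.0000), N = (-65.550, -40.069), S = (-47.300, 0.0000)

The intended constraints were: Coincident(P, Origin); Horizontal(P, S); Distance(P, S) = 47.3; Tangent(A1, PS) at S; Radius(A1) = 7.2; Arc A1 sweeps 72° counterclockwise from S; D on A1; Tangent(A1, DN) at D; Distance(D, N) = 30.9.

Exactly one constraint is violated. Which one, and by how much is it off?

Distance(D, N) = 30.9 — off by 6.00.

P = (0.00, 0.00) ✓; P.y = 0.00, S.y = 0.00 ✓; |PS| = 47.30 ✓; ∠(WS, SP) = 90.00° ✓; |WS| = 7.200 ✓; bearing(W→D) − bearing(W→S) = 72.00° ✓; |WD| = 7.200 ✓; ∠(WD, DN) = 90.00° ✓; |DN| = 36.90 ✗.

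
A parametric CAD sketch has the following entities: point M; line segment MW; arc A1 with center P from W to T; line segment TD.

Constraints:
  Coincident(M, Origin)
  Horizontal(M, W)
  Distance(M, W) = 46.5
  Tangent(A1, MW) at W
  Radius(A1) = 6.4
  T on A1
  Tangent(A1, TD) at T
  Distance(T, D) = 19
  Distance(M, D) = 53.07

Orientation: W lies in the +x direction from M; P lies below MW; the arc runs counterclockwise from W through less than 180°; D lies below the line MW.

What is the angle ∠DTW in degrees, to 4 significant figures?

126.4°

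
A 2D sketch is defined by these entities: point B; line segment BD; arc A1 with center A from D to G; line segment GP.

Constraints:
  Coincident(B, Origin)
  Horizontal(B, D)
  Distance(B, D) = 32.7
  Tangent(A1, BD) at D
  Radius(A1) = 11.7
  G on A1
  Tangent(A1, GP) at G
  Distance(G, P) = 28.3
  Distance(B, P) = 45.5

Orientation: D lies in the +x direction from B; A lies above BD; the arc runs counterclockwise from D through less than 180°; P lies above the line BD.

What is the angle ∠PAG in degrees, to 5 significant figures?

67.538°

B is at the origin; BD is horizontal with |BD| = 32.7 and D on the +x side, so D = (32.700, 0.0000). A1 meets BD tangentially, so AD is at right angles to BD, so A = D + (0, 11.7) = (32.700, 11.700). Since AG ⟂ GP (tangency), |AP| = √(11.7² + 28.3²) = 30.623 regardless of where G sits on A1. So P lies on both circle(B, 45.5) and circle(A, 30.623); the above-BD intersection is P = (21.391, 40.158). G is the foot of the tangent from P: G = (41.097, 19.847).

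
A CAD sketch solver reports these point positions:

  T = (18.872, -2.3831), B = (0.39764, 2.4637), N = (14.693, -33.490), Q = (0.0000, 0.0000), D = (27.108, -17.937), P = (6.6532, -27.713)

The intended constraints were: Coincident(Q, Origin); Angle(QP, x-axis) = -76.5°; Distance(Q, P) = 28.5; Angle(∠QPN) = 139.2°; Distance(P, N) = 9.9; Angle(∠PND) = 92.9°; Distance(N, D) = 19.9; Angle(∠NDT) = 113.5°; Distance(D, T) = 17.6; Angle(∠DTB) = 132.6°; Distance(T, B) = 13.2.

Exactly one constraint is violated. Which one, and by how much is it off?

Distance(T, B) = 13.2 — off by 5.90.

Q = (0.00, 0.00) ✓; QP at -76.50° ✓; |QP| = 28.50 ✓; ∠QPN = 139.2° ✓; |PN| = 9.900 ✓; ∠PND = 92.90° ✓; |ND| = 19.90 ✓; ∠NDT = 113.5° ✓; |DT| = 17.60 ✓; ∠DTB = 132.6° ✓; |TB| = 19.10 ✗.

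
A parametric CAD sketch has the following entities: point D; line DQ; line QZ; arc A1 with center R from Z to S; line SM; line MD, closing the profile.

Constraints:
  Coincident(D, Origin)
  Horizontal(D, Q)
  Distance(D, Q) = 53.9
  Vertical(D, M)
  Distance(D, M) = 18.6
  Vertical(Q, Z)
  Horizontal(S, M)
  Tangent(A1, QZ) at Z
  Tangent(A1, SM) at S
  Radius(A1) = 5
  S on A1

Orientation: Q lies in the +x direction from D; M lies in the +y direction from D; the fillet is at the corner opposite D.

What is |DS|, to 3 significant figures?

52.3

D is at the origin; DQ is horizontal with |DQ| = 53.9 and Q on the +x side, so Q = (53.9, 0.00). DM is vertical with |DM| = 18.6 and M on the +y side, so M = (0.00, 18.6). The virtual corner opposite D is at (53.9, 18.6). The tangent condition forces RZ to be normal to QZ and since A1 is tangent to SM there, RS ⟂ SM, with radius 5.0, so the center R sits 5.0 in from both sides at R = (48.9, 13.6). That places the tangent points at Z = (53.9, 13.6) on QZ and S = (48.9, 18.6) on SM. Then |DS| = |S − D| = 52.3.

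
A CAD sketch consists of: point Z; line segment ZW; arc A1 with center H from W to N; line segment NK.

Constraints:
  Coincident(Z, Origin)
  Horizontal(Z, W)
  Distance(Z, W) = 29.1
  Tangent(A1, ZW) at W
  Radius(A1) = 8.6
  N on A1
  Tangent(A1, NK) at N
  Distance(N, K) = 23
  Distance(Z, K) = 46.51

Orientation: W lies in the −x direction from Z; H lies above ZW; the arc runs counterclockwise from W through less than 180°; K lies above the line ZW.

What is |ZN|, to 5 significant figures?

25.132

Z is at the origin; Z and W share the same y with |ZW| = 29.1 and W on the −x side, so W = (-29.100, 0.0000). A1 meets ZW tangentially, so HW is at right angles to ZW, so H = W + (0, 8.6) = (-29.100, 8.6000). Since HN ⟂ NK (tangency), |HK| = √(8.6² + 23.0²) = 24.555 regardless of where N sits on A1. So K lies on both circle(Z, 46.51) and circle(H, 24.555); the above-ZW intersection is K = (-32.919, 32.857). N is the foot of the tangent from K: N = (-21.611, 12.828).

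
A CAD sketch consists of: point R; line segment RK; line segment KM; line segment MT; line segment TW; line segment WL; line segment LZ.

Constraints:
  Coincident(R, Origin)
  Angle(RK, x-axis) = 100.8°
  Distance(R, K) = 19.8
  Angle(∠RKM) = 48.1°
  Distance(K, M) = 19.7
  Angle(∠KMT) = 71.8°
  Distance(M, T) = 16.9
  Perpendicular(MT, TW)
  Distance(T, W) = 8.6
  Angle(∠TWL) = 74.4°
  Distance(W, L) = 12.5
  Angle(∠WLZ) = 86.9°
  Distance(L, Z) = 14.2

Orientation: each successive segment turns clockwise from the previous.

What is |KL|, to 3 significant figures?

13.5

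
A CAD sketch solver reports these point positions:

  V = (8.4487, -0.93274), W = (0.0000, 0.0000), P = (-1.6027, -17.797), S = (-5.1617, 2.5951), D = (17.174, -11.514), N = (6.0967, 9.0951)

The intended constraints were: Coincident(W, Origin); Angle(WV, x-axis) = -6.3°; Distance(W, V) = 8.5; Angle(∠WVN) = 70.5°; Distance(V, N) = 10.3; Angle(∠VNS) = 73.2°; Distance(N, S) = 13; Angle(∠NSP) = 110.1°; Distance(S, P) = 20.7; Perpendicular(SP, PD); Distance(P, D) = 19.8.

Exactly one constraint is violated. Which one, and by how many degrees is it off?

Perpendicular(SP, PD) — off by 8.60°.

W = (0.00, 0.00) ✓; WV at -6.300° ✓; |WV| = 8.500 ✓; ∠WVN = 70.50° ✓; |VN| = 10.30 ✓; ∠VNS = 73.20° ✓; |NS| = 13.00 ✓; ∠NSP = 110.1° ✓; |SP| = 20.70 ✓; ∠(SP, PD) = 98.60° ✗; |PD| = 19.80 ✓.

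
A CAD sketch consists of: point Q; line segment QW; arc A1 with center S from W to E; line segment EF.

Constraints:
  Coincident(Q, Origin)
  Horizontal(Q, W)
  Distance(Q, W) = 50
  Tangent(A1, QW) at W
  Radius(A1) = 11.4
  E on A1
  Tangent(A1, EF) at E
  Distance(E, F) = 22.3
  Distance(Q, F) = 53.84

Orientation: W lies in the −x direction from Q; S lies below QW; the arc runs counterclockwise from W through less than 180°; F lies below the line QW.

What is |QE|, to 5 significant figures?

60.964

Checks: |SE| = 11.40 ✓; ∠(SE, EF) = 90.00° ✓; |EF| = 22.30 ✓; |QF| = 53.84 ✓.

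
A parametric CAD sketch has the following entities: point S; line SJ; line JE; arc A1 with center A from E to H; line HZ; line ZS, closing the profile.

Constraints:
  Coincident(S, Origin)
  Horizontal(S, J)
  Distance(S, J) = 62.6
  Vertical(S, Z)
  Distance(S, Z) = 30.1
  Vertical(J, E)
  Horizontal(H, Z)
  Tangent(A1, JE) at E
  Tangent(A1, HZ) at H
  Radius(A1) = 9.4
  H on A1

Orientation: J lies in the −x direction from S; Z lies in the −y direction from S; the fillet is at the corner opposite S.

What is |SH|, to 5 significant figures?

61.125

S is at the origin; S and J share the same y with |SJ| = 62.6 and J on the −x side, so J = (-62.600, 0.0000). SZ is vertical with |SZ| = 30.1 and Z on the −y side, so Z = (0.0000, -30.100). The virtual corner opposite S is at (-62.600, -30.100). A1 meets JE tangentially, so AE is at right angles to JE and tangency of A1 to HZ means the radius AH is perpendicular to HZ, with radius 9.4, so the center A sits 9.4 in from both sides at A = (-53.200, -20.700). That places the tangent points at E = (-62.600, -20.700) on JE and H = (-53.200, -30.100) on HZ. Then |SH| = |H − S| = 61.125.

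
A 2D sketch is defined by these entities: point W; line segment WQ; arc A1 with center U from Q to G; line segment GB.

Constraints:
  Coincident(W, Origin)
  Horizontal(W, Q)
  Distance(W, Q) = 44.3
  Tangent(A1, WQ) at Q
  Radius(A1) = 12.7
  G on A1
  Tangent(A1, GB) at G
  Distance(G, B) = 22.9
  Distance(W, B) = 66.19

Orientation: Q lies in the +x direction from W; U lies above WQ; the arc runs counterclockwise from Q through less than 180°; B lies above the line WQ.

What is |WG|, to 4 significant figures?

58.58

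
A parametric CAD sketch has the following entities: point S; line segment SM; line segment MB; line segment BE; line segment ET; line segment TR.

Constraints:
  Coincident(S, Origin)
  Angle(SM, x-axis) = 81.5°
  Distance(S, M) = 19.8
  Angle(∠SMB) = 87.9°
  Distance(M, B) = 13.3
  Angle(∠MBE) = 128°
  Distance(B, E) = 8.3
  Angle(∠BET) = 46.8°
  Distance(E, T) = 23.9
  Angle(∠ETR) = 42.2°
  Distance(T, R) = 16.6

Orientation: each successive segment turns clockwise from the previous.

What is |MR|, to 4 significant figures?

9.665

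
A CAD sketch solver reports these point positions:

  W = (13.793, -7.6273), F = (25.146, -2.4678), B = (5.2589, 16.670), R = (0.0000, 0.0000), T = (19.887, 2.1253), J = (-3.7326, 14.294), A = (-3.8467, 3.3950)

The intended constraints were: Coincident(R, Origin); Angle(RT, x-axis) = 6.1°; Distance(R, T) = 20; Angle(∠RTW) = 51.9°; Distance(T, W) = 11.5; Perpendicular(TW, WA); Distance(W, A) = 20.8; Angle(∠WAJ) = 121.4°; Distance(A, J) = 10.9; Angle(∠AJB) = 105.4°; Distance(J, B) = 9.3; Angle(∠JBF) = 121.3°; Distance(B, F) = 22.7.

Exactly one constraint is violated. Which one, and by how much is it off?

Distance(B, F) = 22.7 — off by 4.90.

R = (0.00, 0.00) ✓; RT at 6.100° ✓; |RT| = 20.00 ✓; ∠RTW = 51.90° ✓; |TW| = 11.50 ✓; ∠(TW, WA) = 90.00° ✓; |WA| = 20.80 ✓; ∠WAJ = 121.4° ✓; |AJ| = 10.90 ✓; ∠AJB = 105.4° ✓; |JB| = 9.300 ✓; ∠JBF = 121.3° ✓; |BF| = 27.60 ✗.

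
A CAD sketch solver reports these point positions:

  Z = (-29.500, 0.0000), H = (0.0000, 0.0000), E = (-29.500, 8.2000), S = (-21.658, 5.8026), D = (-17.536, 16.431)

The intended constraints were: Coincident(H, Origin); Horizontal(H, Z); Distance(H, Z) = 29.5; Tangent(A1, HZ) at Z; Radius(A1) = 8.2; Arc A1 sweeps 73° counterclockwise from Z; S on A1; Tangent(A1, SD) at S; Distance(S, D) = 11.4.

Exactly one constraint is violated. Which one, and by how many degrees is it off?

Tangent(A1, SD) at S — off by 4.20°.

H = (0.00, 0.00) ✓; H.y = 0.00, Z.y = 0.00 ✓; |HZ| = 29.50 ✓; ∠(EZ, ZH) = 90.00° ✓; |EZ| = 8.200 ✓; bearing(E→S) − bearing(E→Z) = 73.00° ✓; |ES| = 8.200 ✓; ∠(ES, SD) = 94.20° ✗; |SD| = 11.40 ✓.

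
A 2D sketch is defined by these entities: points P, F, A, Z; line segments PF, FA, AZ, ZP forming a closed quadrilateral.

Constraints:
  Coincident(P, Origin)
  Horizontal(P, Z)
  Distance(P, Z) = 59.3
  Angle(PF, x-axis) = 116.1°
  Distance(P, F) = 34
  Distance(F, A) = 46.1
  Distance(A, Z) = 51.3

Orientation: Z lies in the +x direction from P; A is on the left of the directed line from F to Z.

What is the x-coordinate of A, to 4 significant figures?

29.72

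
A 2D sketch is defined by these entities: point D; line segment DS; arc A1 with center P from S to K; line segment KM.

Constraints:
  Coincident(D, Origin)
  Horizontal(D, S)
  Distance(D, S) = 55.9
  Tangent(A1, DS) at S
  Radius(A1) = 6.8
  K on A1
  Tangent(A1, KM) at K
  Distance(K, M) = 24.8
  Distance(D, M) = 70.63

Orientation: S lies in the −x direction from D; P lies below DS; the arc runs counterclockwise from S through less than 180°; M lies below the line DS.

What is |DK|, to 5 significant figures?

63.050

D is at the origin; DS is horizontal with |DS| = 55.9 and S on the −x side, so S = (-55.900, 0.0000). Since A1 is tangent to DS there, PS ⟂ DS, so P = S + (0, -6.8) = (-55.900, -6.8000). Since PK ⟂ KM (tangency), |PM| = √(6.8² + 24.8²) = 25.715 regardless of where K sits on A1. So M lies on both circle(D, 70.63) and circle(P, 25.715); the below-DS intersection is M = (-63.244, -31.444). K is the foot of the tangent from M: K = (-62.698, -6.6503).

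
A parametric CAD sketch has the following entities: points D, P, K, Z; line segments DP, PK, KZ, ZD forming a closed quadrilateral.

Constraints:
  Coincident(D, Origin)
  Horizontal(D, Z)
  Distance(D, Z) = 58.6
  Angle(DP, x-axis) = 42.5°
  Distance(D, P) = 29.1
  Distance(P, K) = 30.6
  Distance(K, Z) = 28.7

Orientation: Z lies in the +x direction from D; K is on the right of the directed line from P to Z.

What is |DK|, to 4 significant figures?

32.77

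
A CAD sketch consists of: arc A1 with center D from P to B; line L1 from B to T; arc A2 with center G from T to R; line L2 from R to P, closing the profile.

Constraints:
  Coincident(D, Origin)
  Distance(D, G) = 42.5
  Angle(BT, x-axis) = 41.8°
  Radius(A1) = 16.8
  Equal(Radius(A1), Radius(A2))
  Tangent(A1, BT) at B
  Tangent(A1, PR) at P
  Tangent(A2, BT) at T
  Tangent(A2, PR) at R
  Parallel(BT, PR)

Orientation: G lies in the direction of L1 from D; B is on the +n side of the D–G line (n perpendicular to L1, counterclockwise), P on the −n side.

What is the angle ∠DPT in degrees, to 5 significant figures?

51.671°

The slot axis is L1's direction at 41.8°, so u = (cos 41.8°, sin 41.8°) = (0.74548, 0.66653) and n = (−sin 41.8°, cos 41.8°) = (-0.66653, 0.74548). D is at the origin and G lies 42.5 along u from D, so G = 42.5·u = (31.683, 28.328). Tangency of A1 to both parallel lines with radius 16.8 puts B and P at D ± 16.8·n: B = (-11.198, 12.524), P = (11.198, -12.524). Equal radii place T and R the same way about G: T = G + 16.8·n = (20.485, 40.852), R = G − 16.8·n = (42.880, 15.804). Then cos ∠DPT = PD·PT / (|PD||PT|), giving 51.671°.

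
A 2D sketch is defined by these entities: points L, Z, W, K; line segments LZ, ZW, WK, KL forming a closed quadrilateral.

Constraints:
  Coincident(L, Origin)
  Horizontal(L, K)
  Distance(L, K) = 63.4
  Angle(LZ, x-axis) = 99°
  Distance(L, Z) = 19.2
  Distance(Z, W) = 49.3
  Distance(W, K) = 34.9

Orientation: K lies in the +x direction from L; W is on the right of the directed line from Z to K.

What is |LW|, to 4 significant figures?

35.74

L is at the origin; LK is horizontal with |LK| = 63.4 and K in +x, so K = (63.4, 0). LZ runs at 99.0° with |LZ| = 19.2, so Z = (-3.004, 18.96). W is determined by |ZW| = 49.3 and |WK| = 34.9 together: it lies at the intersection of circle(Z, 49.3) and circle(K, 34.9). With |ZK| = 69.06, the foot of the radical line on ZK is 43.31 from Z and the perpendicular offset is √(49.3² − 43.31²) = 23.56. Taking the right-of-ZK solution: W = (32.17, -15.58).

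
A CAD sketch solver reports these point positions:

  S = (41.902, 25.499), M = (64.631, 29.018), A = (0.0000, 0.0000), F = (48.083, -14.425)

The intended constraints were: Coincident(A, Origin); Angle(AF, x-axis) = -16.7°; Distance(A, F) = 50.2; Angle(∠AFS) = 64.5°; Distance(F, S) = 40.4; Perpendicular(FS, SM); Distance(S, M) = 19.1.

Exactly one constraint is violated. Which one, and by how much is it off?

Distance(S, M) = 19.1 — off by 3.90.

A = (0.00, 0.00) ✓; AF at -16.70° ✓; |AF| = 50.20 ✓; ∠AFS = 64.50° ✓; |FS| = 40.40 ✓; ∠(FS, SM) = 90.00° ✓; |SM| = 23.00 ✗.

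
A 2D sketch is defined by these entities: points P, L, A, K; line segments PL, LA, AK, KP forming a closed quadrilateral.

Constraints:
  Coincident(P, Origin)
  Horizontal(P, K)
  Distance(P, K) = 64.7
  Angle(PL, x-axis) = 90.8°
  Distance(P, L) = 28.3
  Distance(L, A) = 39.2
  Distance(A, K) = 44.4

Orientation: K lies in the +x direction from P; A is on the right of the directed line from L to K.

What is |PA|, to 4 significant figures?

21.12

Checks: PL at 90.80° ✓; |LA| = 39.20 ✓; |AK| = 44.40 ✓.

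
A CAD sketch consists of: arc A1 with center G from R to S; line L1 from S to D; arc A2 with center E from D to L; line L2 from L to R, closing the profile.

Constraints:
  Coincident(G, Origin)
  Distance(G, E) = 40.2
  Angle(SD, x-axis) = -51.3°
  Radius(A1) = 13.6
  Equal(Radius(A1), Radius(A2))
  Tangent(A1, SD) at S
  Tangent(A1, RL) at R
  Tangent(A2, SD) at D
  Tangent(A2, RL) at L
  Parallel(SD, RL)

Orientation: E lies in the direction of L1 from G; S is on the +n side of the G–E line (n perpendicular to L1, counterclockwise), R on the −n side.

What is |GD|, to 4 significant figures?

42.44

The slot axis is L1's direction at -51.3°, so u = (cos -51.3°, sin -51.3°) = (0.6252, -0.7804) and n = (−sin -51.3°, cos -51.3°) = (0.7804, 0.6252). G is at the origin and E lies 40.2 along u from G, so E = 40.2·u = (25.13, -31.37). Tangency of A1 to both parallel lines with radius 13.6 puts S and R at G ± 13.6·n: S = (10.61, 8.503), R = (-10.61, -8.503). Equal radii place D and L the same way about E: D = E + 13.6·n = (35.75, -22.87), L = E − 13.6·n = (14.52, -39.88). Then |GD| = |D − G| = 42.44.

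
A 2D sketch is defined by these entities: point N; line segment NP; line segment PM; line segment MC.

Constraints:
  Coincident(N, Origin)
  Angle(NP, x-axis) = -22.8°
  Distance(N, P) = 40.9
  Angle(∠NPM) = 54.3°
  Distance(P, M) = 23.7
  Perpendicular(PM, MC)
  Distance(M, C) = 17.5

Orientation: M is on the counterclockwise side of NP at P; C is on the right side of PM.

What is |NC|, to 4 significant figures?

50.71

∠NPM = 54.3°, so PM runs at -22.8° + (180° − 54.3°) = 102.9° from the x-axis; with |PM| = 23.7, M = P + 23.7·(cos 102.9°, sin 102.9°) = (32.41, 7.252). PM ⟂ MC; with |MC| = 17.5 on the right of PM, C = M + 17.5·(0.9748, 0.2233) = (49.47, 11.16). Then |NC| = |C − N| = 50.71.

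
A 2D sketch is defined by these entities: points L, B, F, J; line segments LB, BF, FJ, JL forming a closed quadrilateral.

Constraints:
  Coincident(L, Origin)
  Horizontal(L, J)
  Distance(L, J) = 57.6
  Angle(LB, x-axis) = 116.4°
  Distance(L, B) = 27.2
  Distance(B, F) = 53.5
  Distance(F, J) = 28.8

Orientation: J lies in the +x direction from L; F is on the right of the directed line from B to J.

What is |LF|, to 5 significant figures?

31.282

Checks: |BF| = 53.50 ✓; |FJ| = 28.80 ✓.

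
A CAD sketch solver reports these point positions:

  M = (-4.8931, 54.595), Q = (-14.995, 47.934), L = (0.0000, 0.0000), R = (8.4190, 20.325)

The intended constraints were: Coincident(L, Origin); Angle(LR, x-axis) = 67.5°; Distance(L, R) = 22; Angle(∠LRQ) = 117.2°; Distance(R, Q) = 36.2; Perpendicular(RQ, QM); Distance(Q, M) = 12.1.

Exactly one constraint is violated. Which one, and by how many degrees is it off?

Perpendicular(RQ, QM) — off by 6.90°.

L = (0.00, 0.00) ✓; LR at 67.50° ✓; |LR| = 22.00 ✓; ∠LRQ = 117.2° ✓; |RQ| = 36.20 ✓; ∠(RQ, QM) = 96.90° ✗; |QM| = 12.10 ✓.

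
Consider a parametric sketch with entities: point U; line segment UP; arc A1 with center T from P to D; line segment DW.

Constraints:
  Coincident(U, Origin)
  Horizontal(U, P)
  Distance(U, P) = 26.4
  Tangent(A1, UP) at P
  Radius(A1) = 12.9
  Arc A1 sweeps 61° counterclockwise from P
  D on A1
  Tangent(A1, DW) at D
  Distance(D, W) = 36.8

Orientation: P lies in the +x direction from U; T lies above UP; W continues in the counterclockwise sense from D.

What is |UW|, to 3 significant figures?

67.8

On A1, P sits at bearing -90° from T; a 61° counterclockwise sweep puts D at bearing -29°, so D = T + 12.9·(cos -29°, sin -29°) = (37.7, 6.65). The tangent condition forces TD to be normal to DW, so DW runs along (−sin -29°, cos -29°); with |DW| = 36.8, W = (55.5, 38.8). Then |UW| = |W − U| = 67.8.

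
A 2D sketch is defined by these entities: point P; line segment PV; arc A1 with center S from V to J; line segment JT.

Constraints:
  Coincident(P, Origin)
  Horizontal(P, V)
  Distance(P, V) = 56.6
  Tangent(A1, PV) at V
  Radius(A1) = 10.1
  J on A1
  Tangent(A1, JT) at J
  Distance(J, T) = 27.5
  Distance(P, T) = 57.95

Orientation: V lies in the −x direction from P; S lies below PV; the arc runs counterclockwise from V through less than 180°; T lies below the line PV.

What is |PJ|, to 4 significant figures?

66.11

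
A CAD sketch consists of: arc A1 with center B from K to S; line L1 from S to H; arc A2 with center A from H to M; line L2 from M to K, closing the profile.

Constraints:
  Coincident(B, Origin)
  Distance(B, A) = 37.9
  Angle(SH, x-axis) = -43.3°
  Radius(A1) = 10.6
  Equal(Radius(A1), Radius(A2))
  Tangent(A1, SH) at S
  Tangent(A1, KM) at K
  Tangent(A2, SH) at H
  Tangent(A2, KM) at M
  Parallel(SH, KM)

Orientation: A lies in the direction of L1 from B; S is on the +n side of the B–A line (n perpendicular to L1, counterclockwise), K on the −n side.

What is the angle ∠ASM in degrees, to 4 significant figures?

13.60°

The slot axis is L1's direction at -43.3°, so u = (cos -43.3°, sin -43.3°) = (0.7278, -0.6858) and n = (−sin -43.3°, cos -43.3°) = (0.6858, 0.7278). B is at the origin and A lies 37.9 along u from B, so A = 37.9·u = (27.58, -25.99). Tangency of A1 to both parallel lines with radius 10.6 puts S and K at B ± 10.6·n: S = (7.270, 7.714), K = (-7.270, -7.714). Equal radii place H and M the same way about A: H = A + 10.6·n = (34.85, -18.28), M = A − 10.6·n = (20.31, -33.71). Then cos ∠ASM = SA·SM / (|SA||SM|), giving 13.60°.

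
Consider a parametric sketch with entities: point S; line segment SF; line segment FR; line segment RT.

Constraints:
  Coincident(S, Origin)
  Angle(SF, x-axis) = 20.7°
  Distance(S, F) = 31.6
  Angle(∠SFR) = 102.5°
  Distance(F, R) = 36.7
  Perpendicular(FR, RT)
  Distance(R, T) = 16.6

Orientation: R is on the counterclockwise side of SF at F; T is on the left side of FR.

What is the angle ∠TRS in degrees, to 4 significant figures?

54.68°

S is at the origin; SF runs at 20.7° with length 31.6, so F = 31.6·(cos 20.7°, sin 20.7°) = (29.56, 11.17). ∠SFR = 102.5°, so FR runs at 20.7° + (180° − 102.5°) = 98.20° from the x-axis; with |FR| = 36.7, R = F + 36.7·(cos 98.20°, sin 98.20°) = (24.33, 47.49). FR ⟂ RT; with |RT| = 16.6 on the left of FR, T = R + 16.6·(-0.9898, -0.1426) = (7.895, 45.13). Then cos ∠TRS = RT·RS / (|RT||RS|), giving 54.68°.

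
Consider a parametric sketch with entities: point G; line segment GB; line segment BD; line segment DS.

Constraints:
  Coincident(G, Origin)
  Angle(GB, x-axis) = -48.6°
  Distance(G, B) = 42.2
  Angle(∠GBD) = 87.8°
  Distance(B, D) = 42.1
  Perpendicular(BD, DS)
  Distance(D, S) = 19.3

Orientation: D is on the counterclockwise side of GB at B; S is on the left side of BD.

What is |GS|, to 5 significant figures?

46.493

G is at the origin; GB runs at -48.6° with length 42.2, so B = 42.2·(cos -48.6°, sin -48.6°) = (27.907, -31.655). ∠GBD = 87.8°, so BD runs at -48.6° + (180° − 87.8°) = 43.600° from the x-axis; with |BD| = 42.1, D = B + 42.1·(cos 43.600°, sin 43.600°) = (58.395, -2.6217). BD is perpendicular to DS; with |DS| = 19.3 on the left of BD, S = D + 19.3·(-0.68962, 0.72417) = (45.085, 11.355). Then |GS| = |S − G| = 46.493.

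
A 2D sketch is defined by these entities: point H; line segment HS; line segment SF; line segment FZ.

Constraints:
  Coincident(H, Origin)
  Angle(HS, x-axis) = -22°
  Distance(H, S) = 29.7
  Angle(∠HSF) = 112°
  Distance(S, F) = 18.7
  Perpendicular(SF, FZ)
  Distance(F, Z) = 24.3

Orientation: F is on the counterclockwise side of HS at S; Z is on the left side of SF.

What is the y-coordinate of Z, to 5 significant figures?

19.206

H is at the origin; HS runs at -22.0° with length 29.7, so S = 29.7·(cos -22.0°, sin -22.0°) = (27.537, -11.126). ∠HSF = 112.0°, so SF runs at -22.0° + (180° − 112.0°) = 46.000° from the x-axis; with |SF| = 18.7, F = S + 18.7·(cos 46.000°, sin 46.000°) = (40.527, 2.3258). SF ⟂ FZ; with |FZ| = 24.3 on the left of SF, Z = F + 24.3·(-0.71934, 0.69466) = (23.048, 19.206). So Z.y = 19.206.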